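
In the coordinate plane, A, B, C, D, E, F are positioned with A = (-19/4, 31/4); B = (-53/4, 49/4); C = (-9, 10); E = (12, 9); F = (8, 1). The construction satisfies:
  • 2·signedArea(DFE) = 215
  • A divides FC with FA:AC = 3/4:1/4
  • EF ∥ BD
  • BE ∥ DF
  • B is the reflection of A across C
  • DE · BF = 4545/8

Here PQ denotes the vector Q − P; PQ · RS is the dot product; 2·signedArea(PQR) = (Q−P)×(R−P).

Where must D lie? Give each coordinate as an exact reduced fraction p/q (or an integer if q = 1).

D = (-69/4, 17/4)

1. D_x = -69/4  [BE ∥ DF ∩ EF ∥ BD]
2. D_y = 17/4  [BE ∥ DF ∩ EF ∥ BD]
   → D = (-69/4, 17/4)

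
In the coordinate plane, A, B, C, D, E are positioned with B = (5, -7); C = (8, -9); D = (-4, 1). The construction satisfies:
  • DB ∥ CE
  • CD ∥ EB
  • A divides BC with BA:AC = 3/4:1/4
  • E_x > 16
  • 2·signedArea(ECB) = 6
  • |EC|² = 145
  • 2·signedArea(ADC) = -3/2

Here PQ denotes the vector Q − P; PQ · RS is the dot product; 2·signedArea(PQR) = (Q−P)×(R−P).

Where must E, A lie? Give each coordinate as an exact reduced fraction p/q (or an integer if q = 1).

1. E_x = 17  [CD ∥ EB ∩ DB ∥ CE]
2. E_y = -17  [CD ∥ EB ∩ DB ∥ CE]
   → E = (17, -17)
3. A_x = 29/4  [A divides BC with BA:AC = 3/4:1/4]
4. A_y = -17/2  [A divides BC with BA:AC = 3/4:1/4]
   → A = (29/4, -17/2)

A = (29/4, -17/2)
E = (17, -17)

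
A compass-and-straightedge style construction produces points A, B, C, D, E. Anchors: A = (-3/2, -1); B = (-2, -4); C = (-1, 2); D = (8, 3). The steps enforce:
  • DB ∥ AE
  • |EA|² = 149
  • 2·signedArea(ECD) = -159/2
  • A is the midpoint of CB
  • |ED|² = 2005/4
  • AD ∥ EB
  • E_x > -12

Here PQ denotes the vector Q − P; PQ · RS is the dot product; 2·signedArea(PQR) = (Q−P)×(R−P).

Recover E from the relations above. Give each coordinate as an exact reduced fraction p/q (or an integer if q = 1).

E = (-23/2, -8)

1. E_x = -23/2  [AD ∥ EB ∩ DB ∥ AE]
2. E_y = -8  [AD ∥ EB ∩ DB ∥ AE]
   → E = (-23/2, -8)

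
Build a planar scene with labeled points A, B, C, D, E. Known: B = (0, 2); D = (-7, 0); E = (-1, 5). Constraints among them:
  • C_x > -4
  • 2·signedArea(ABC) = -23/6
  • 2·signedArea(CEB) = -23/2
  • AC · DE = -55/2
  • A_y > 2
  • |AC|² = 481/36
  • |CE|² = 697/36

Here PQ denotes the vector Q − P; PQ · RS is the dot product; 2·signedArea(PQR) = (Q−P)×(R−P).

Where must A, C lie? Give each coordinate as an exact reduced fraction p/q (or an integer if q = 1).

A = (-1/3, 3)
C = (-11/3, 3/2)

1. C_x = -11/3  [line 3·x + 1·y + 19/2 = 0 ∩ |CE|² = 697/36]
2. C_y = 3/2  [line 3·x + 1·y + 19/2 = 0 ∩ |CE|² = 697/36]
   → C = (-11/3, 3/2)
3. A_x = -1/3  [2·signedArea(ABC) = -23/6 ∩ AC · DE = -55/2]
4. A_y = 3  [2·signedArea(ABC) = -23/6 ∩ AC · DE = -55/2]
   → A = (-1/3, 3)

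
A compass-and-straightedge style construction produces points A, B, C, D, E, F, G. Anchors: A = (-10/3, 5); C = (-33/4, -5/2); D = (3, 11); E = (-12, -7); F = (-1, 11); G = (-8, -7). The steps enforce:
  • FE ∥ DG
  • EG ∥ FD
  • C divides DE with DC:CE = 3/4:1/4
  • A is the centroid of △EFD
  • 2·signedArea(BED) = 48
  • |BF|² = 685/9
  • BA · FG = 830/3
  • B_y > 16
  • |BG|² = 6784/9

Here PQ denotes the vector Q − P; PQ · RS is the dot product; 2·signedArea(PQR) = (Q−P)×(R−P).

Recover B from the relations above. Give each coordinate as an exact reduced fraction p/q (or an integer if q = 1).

B = (16/3, 17)

1. B_x = 16/3  [BA · FG = 830/3 ∩ 2·signedArea(BED) = 48]
2. B_y = 17  [BA · FG = 830/3 ∩ 2·signedArea(BED) = 48]
   → B = (16/3, 17)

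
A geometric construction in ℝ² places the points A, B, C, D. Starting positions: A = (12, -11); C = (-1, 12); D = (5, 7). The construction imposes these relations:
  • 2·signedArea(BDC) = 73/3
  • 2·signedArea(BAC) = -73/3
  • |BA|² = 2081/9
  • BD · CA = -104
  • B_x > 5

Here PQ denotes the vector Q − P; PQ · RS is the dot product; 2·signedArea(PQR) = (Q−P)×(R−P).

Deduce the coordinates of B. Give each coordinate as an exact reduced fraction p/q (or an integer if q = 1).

B = (16/3, 8/3)

1. B_x = 16/3  [2·signedArea(BDC) = 73/3 ∩ 2·signedArea(BAC) = -73/3]
2. B_y = 8/3  [2·signedArea(BDC) = 73/3 ∩ 2·signedArea(BAC) = -73/3]
   → B = (16/3, 8/3)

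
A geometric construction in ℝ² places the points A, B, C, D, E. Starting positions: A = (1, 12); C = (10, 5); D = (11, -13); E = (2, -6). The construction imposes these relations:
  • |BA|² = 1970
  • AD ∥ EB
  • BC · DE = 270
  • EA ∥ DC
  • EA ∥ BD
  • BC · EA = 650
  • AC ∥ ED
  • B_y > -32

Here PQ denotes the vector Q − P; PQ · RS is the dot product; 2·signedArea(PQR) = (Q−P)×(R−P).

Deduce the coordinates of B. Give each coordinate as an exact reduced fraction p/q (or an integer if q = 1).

B = (12, -31)

1. B_x = 12  [EA ∥ BD ∩ AD ∥ EB]
2. B_y = -31  [EA ∥ BD ∩ AD ∥ EB]
   → B = (12, -31)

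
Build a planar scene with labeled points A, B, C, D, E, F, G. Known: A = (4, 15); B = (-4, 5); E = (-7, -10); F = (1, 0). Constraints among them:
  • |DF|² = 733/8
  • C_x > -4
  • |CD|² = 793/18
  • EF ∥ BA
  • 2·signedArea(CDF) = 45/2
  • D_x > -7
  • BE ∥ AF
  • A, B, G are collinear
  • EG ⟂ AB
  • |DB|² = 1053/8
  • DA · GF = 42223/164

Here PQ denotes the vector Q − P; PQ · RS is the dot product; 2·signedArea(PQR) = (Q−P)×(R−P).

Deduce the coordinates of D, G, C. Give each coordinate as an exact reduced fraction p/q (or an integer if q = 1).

1. G_x = -512/41  [A, B, G are collinear ∩ EG ⟂ AB]
2. G_y = -230/41  [A, B, G are collinear ∩ EG ⟂ AB]
   → G = (-512/41, -230/41)
3. D_x = -25/4  [line -553/41·x + -230/41·y + -19575/164 = 0 ∩ |DF|² = 733/8]
4. D_y = -25/4  [line -553/41·x + -230/41·y + -19575/164 = 0 ∩ |DF|² = 733/8]
   → D = (-25/4, -25/4)
5. C_x = -37/12  [line -25/4·x + 29/4·y + -65/4 = 0 ∩ |CD|² = 793/18]
6. C_y = -5/12  [line -25/4·x + 29/4·y + -65/4 = 0 ∩ |CD|² = 793/18]
   → C = (-37/12, -5/12)

C = (-37/12, -5/12)
D = (-25/4, -25/4)
G = (-512/41, -230/41)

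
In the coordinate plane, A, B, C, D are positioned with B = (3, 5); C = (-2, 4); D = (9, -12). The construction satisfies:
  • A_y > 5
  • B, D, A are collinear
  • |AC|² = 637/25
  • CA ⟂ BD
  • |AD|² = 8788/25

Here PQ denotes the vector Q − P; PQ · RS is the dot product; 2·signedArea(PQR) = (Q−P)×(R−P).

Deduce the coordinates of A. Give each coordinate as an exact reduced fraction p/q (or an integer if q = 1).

1. A_x = 69/25  [B, D, A are collinear ∩ CA ⟂ BD]
2. A_y = 142/25  [B, D, A are collinear ∩ CA ⟂ BD]
   → A = (69/25, 142/25)

A = (69/25, 142/25)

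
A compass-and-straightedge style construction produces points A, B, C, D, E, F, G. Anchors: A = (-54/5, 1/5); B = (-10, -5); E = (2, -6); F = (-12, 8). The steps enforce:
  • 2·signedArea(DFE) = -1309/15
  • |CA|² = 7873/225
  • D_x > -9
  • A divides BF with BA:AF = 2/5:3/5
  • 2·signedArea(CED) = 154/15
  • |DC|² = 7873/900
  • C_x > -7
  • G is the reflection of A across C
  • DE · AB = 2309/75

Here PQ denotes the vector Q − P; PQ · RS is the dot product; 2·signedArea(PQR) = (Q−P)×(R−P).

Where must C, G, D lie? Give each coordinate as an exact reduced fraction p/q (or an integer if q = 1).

1. D_x = -128/15  [DE · AB = 2309/75 ∩ 2·signedArea(DFE) = -1309/15]
2. D_y = -17/10  [DE · AB = 2309/75 ∩ 2·signedArea(DFE) = -1309/15]
   → D = (-128/15, -17/10)
3. C_x = -94/15  [line -43/10·x + -158/15·y + -973/15 = 0 ∩ |CA|² = 7873/225]
4. C_y = -18/5  [line -43/10·x + -158/15·y + -973/15 = 0 ∩ |CA|² = 7873/225]
   → C = (-94/15, -18/5)
5. G_x = -26/15  [G is the reflection of A across C]
6. G_y = -37/5  [G is the reflection of A across C]
   → G = (-26/15, -37/5)

C = (-94/15, -18/5)
D = (-128/15, -17/10)
G = (-26/15, -37/5)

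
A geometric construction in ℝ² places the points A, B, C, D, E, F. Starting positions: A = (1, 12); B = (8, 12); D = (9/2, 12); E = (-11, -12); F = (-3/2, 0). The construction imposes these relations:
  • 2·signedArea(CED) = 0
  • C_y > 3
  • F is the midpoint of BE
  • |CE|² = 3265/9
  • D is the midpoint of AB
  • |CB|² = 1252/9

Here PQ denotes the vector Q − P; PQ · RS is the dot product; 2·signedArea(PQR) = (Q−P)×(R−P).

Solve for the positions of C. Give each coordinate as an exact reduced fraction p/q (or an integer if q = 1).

1. C_x = -2/3  [line -24·x + 31/2·y + -78 = 0 ∩ |CE|² = 3265/9]
2. C_y = 4  [line -24·x + 31/2·y + -78 = 0 ∩ |CE|² = 3265/9]
   → C = (-2/3, 4)

C = (-2/3, 4)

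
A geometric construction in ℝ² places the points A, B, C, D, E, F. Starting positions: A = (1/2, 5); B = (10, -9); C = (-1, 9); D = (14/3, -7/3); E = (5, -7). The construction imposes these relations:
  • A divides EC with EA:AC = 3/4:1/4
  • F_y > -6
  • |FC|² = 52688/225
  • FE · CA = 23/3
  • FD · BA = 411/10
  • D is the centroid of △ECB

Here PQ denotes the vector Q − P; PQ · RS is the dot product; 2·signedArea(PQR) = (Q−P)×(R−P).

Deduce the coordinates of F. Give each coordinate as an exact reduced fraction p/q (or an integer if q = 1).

1. F_x = 73/15  [FD · BA = 411/10 ∩ FE · CA = 23/3]
2. F_y = -77/15  [FD · BA = 411/10 ∩ FE · CA = 23/3]
   → F = (73/15, -77/15)

F = (73/15, -77/15)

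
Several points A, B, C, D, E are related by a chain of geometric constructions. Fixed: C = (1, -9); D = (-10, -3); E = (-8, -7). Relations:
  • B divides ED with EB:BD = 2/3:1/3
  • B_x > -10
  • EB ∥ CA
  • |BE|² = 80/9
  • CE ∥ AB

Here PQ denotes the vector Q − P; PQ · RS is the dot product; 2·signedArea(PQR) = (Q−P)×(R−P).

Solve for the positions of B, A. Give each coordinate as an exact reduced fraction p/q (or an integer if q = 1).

1. B_x = -28/3  [B divides ED with EB:BD = 2/3:1/3]
2. B_y = -13/3  [B divides ED with EB:BD = 2/3:1/3]
   → B = (-28/3, -13/3)
3. A_x = -1/3  [CE ∥ AB ∩ EB ∥ CA]
4. A_y = -19/3  [CE ∥ AB ∩ EB ∥ CA]
   → A = (-1/3, -19/3)

A = (-1/3, -19/3)
B = (-28/3, -13/3)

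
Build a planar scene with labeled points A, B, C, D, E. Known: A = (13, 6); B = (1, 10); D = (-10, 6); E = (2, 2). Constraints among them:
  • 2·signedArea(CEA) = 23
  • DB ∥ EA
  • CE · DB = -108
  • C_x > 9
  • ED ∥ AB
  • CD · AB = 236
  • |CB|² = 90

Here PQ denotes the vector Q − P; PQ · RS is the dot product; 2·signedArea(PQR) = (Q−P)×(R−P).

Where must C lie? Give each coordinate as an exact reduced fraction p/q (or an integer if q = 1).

1. C_x = 10  [CD · AB = 236 ∩ CE · DB = -108]
2. C_y = 7  [CD · AB = 236 ∩ CE · DB = -108]
   → C = (10, 7)

C = (10, 7)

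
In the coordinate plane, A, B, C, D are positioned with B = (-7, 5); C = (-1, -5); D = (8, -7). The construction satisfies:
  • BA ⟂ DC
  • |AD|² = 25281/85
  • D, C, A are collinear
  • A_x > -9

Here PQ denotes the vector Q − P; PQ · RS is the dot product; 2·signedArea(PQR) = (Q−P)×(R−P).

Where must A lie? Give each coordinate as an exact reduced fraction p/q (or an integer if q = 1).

1. A_x = -751/85  [D, C, A are collinear ∩ BA ⟂ DC]
2. A_y = -277/85  [D, C, A are collinear ∩ BA ⟂ DC]
   → A = (-751/85, -277/85)

A = (-751/85, -277/85)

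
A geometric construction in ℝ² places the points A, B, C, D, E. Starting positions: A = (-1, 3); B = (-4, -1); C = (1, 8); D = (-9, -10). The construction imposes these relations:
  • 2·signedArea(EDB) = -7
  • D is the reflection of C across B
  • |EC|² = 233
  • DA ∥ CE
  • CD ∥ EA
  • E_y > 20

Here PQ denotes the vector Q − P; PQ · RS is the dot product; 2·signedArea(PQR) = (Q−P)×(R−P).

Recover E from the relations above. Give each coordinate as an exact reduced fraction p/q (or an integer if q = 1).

E = (9, 21)

1. E_x = 9  [CD ∥ EA ∩ DA ∥ CE]
2. E_y = 21  [CD ∥ EA ∩ DA ∥ CE]
   → E = (9, 21)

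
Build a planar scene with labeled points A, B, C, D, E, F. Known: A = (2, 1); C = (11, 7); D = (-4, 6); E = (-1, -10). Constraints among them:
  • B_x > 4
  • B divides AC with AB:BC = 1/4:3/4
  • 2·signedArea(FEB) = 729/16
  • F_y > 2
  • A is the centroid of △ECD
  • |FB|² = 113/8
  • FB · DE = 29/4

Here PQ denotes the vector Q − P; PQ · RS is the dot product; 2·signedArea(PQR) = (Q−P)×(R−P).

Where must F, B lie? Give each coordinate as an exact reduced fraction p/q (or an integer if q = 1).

B = (17/4, 5/2)
F = (1/2, 9/4)

1. B_x = 17/4  [B divides AC with AB:BC = 1/4:3/4]
2. B_y = 5/2  [B divides AC with AB:BC = 1/4:3/4]
   → B = (17/4, 5/2)
3. F_x = 1/2  [FB · DE = 29/4 ∩ 2·signedArea(FEB) = 729/16]
4. F_y = 9/4  [FB · DE = 29/4 ∩ 2·signedArea(FEB) = 729/16]
   → F = (1/2, 9/4)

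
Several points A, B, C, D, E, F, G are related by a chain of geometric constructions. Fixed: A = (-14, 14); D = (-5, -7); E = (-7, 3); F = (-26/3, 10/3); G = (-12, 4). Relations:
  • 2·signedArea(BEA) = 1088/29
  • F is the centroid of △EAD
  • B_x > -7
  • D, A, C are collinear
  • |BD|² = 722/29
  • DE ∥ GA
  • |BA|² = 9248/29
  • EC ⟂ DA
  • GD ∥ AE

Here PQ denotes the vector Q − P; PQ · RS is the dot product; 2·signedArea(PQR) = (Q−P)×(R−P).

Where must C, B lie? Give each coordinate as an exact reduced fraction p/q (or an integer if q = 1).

1. C_x = -259/29  [D, A, C are collinear ∩ EC ⟂ DA]
2. C_y = 63/29  [D, A, C are collinear ∩ EC ⟂ DA]
   → C = (-259/29, 63/29)
3. B_x = -202/29  [line -11·x + -7·y + -2712/29 = 0 ∩ |BA|² = 9248/29]
4. B_y = -70/29  [line -11·x + -7·y + -2712/29 = 0 ∩ |BA|² = 9248/29]
   → B = (-202/29, -70/29)

B = (-202/29, -70/29)
C = (-259/29, 63/29)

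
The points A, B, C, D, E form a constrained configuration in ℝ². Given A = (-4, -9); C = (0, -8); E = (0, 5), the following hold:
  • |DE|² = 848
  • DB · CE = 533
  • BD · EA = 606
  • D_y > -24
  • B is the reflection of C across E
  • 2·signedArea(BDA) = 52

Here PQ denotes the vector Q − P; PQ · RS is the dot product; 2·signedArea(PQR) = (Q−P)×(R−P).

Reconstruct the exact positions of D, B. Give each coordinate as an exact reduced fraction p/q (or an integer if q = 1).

1. B_x = 0  [B is the reflection of C across E]
2. B_y = 18  [B is the reflection of C across E]
   → B = (0, 18)
3. D_x = -8  [DB · CE = 533 ∩ 2·signedArea(BDA) = 52]
4. D_y = -23  [DB · CE = 533 ∩ 2·signedArea(BDA) = 52]
   → D = (-8, -23)

B = (0, 18)
D = (-8, -23)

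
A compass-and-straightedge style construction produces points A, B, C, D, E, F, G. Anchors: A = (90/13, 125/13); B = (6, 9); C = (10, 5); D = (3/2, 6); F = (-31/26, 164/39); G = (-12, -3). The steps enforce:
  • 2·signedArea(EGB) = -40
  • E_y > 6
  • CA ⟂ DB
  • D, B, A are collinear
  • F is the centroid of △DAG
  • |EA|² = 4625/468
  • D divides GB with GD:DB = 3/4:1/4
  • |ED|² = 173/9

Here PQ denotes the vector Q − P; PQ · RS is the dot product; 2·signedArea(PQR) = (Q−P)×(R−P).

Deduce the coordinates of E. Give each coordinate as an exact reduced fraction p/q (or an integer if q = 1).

E = (35/6, 20/3)

1. E_x = 35/6  [line -12·x + 18·y + -50 = 0 ∩ |ED|² = 173/9]
2. E_y = 20/3  [line -12·x + 18·y + -50 = 0 ∩ |ED|² = 173/9]
   → E = (35/6, 20/3)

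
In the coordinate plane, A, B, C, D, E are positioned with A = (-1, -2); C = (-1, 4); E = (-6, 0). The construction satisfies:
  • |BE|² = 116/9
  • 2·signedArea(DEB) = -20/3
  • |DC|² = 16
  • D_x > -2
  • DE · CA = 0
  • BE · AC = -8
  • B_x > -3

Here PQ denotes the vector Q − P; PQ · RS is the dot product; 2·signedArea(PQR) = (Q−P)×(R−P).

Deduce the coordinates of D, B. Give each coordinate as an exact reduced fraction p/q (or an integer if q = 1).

B = (-8/3, 4/3)
D = (-1, 0)

1. D_y = 0  [DE · CA = 0]
2. D_x = -1  [|DC|² = 16]
   → D = (-1, 0)
3. B_y = 4/3  [BE · AC = -8]
4. B_x = -8/3  [|BE|² = 116/9]
   → B = (-8/3, 4/3)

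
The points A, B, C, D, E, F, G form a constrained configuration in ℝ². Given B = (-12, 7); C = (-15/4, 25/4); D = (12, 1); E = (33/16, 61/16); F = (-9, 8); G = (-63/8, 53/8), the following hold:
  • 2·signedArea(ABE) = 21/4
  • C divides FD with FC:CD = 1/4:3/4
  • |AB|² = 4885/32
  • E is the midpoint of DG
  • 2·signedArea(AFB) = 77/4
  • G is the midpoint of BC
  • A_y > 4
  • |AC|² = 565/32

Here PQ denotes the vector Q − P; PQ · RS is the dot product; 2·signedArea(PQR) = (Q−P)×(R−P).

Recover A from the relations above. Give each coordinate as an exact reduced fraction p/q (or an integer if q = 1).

A = (1/8, 37/8)

1. A_x = 1/8  [2·signedArea(AFB) = 77/4 ∩ 2·signedArea(ABE) = 21/4]
2. A_y = 37/8  [2·signedArea(AFB) = 77/4 ∩ 2·signedArea(ABE) = 21/4]
   → A = (1/8, 37/8)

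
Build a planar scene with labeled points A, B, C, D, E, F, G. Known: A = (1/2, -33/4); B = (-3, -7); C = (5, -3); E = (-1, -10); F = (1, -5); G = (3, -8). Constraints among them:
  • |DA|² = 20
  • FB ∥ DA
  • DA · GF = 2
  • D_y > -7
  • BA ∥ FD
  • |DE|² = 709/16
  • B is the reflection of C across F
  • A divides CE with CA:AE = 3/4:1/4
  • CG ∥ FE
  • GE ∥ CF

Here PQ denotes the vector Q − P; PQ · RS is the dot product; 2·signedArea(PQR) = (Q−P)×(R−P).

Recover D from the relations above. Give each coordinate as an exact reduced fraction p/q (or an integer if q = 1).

D = (9/2, -25/4)

1. D_x = 9/2  [FB ∥ DA ∩ BA ∥ FD]
2. D_y = -25/4  [FB ∥ DA ∩ BA ∥ FD]
   → D = (9/2, -25/4)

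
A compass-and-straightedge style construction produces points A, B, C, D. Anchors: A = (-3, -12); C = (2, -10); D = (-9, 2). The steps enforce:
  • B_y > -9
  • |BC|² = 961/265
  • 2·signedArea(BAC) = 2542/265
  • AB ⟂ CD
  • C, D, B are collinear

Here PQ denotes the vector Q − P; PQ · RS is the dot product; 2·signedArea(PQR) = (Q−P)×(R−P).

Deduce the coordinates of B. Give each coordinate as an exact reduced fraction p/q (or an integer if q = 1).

1. B_x = 189/265  [C, D, B are collinear ∩ AB ⟂ CD]
2. B_y = -2278/265  [C, D, B are collinear ∩ AB ⟂ CD]
   → B = (189/265, -2278/265)

B = (189/265, -2278/265)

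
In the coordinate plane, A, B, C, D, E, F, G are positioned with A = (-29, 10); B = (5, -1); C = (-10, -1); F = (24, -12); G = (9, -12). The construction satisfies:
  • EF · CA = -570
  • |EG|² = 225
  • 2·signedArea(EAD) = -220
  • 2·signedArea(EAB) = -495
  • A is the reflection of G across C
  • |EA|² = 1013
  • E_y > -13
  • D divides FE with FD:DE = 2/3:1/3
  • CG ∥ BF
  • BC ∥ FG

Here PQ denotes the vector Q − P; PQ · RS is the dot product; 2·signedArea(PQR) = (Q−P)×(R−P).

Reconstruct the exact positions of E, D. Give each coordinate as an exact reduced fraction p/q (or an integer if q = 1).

1. E_x = -6  [EF · CA = -570 ∩ 2·signedArea(EAB) = -495]
2. E_y = -12  [EF · CA = -570 ∩ 2·signedArea(EAB) = -495]
   → E = (-6, -12)
3. D_x = 4  [2·signedArea(EAD) = -220 ∩ D divides FE with FD:DE = 2/3:1/3]
4. D_y = -12  [2·signedArea(EAD) = -220 ∩ D divides FE with FD:DE = 2/3:1/3]
   → D = (4, -12)

D = (4, -12)
E = (-6, -12)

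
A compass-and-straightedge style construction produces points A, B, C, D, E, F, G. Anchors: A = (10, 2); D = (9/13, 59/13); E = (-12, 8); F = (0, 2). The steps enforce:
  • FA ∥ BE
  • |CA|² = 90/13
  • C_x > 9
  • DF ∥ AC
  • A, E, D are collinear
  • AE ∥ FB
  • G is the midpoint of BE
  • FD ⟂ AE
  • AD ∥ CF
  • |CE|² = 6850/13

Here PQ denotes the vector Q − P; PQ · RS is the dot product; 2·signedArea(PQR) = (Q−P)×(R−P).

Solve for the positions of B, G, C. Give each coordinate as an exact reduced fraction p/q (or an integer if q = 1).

B = (-22, 8)
C = (121/13, -7/13)
G = (-17, 8)

1. B_x = -22  [FA ∥ BE ∩ AE ∥ FB]
2. B_y = 8  [FA ∥ BE ∩ AE ∥ FB]
   → B = (-22, 8)
3. G_x = -17  [G is the midpoint of BE]
4. G_y = 8  [G is the midpoint of BE]
   → G = (-17, 8)
5. C_x = 121/13  [AD ∥ CF ∩ DF ∥ AC]
6. C_y = -7/13  [AD ∥ CF ∩ DF ∥ AC]
   → C = (121/13, -7/13)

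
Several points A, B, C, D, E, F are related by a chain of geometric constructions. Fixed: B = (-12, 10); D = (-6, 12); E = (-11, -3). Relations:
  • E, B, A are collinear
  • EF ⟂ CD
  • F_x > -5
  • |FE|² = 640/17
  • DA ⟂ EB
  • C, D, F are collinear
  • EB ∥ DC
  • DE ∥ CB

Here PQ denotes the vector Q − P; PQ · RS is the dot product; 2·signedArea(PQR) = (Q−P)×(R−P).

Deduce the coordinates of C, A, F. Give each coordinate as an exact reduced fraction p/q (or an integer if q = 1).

A = (-206/17, 196/17)
C = (-7, 25)
F = (-83/17, -43/17)

1. C_x = -7  [DE ∥ CB ∩ EB ∥ DC]
2. C_y = 25  [DE ∥ CB ∩ EB ∥ DC]
   → C = (-7, 25)
3. A_x = -206/17  [E, B, A are collinear ∩ DA ⟂ EB]
4. A_y = 196/17  [E, B, A are collinear ∩ DA ⟂ EB]
   → A = (-206/17, 196/17)
5. F_x = -83/17  [C, D, F are collinear ∩ EF ⟂ CD]
6. F_y = -43/17  [C, D, F are collinear ∩ EF ⟂ CD]
   → F = (-83/17, -43/17)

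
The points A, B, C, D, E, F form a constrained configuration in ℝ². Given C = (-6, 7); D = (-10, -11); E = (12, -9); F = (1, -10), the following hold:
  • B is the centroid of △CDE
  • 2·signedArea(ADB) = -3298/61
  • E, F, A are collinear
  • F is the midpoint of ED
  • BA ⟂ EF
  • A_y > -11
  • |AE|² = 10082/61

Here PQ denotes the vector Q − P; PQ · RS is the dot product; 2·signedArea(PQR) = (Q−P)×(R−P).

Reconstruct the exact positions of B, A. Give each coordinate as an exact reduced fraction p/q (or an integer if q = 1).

A = (-49/61, -620/61)
B = (-4/3, -13/3)

1. B_x = -4/3  [B is the centroid of △CDE]
2. B_y = -13/3  [B is the centroid of △CDE]
   → B = (-4/3, -13/3)
3. A_x = -49/61  [E, F, A are collinear ∩ BA ⟂ EF]
4. A_y = -620/61  [E, F, A are collinear ∩ BA ⟂ EF]
   → A = (-49/61, -620/61)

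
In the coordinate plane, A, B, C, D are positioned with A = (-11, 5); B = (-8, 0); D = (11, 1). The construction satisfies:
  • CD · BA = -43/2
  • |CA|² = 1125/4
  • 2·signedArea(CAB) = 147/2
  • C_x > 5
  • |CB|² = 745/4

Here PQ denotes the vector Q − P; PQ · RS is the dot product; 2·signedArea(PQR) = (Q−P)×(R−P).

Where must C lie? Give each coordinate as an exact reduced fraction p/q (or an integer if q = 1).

C = (11/2, 2)

1. C_x = 11/2  [CD · BA = -43/2 ∩ 2·signedArea(CAB) = 147/2]
2. C_y = 2  [CD · BA = -43/2 ∩ 2·signedArea(CAB) = 147/2]
   → C = (11/2, 2)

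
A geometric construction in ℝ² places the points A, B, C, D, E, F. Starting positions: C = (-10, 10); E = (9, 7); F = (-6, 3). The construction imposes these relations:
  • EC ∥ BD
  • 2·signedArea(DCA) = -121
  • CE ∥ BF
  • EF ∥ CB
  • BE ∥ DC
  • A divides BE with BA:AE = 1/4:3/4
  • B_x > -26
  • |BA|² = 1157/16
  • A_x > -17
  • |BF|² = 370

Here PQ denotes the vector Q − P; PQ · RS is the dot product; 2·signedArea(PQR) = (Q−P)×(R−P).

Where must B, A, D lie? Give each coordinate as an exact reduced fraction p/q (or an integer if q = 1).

1. B_x = -25  [CE ∥ BF ∩ EF ∥ CB]
2. B_y = 6  [CE ∥ BF ∩ EF ∥ CB]
   → B = (-25, 6)
3. A_x = -33/2  [A divides BE with BA:AE = 1/4:3/4]
4. A_y = 25/4  [A divides BE with BA:AE = 1/4:3/4]
   → A = (-33/2, 25/4)
5. D_x = -44  [BE ∥ DC ∩ EC ∥ BD]
6. D_y = 9  [BE ∥ DC ∩ EC ∥ BD]
   → D = (-44, 9)

A = (-33/2, 25/4)
B = (-25, 6)
D = (-44, 9)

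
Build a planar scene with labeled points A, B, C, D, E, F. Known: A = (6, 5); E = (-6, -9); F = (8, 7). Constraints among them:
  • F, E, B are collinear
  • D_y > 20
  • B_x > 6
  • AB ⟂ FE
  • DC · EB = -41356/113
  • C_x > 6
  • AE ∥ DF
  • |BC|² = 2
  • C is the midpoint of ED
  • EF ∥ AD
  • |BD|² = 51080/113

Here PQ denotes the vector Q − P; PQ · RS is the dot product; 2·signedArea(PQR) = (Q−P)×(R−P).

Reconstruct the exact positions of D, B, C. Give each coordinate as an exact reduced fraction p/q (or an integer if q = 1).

B = (694/113, 551/113)
C = (7, 6)
D = (20, 21)

1. D_x = 20  [AE ∥ DF ∩ EF ∥ AD]
2. D_y = 21  [AE ∥ DF ∩ EF ∥ AD]
   → D = (20, 21)
3. B_x = 694/113  [F, E, B are collinear ∩ AB ⟂ FE]
4. B_y = 551/113  [F, E, B are collinear ∩ AB ⟂ FE]
   → B = (694/113, 551/113)
5. C_x = 7  [C is the midpoint of ED]
6. C_y = 6  [C is the midpoint of ED]
   → C = (7, 6)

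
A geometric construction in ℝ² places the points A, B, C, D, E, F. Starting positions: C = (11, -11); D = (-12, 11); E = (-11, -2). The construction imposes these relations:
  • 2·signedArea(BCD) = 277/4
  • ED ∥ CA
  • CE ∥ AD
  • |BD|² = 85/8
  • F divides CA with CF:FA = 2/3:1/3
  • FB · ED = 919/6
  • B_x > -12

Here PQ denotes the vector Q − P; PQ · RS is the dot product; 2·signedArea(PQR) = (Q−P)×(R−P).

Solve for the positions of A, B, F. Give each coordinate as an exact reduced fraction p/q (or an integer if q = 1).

1. A_x = 10  [CE ∥ AD ∩ ED ∥ CA]
2. A_y = 2  [CE ∥ AD ∩ ED ∥ CA]
   → A = (10, 2)
3. B_x = -47/4  [line -22·x + -23·y + -321/4 = 0 ∩ |BD|² = 85/8]
4. B_y = 31/4  [line -22·x + -23·y + -321/4 = 0 ∩ |BD|² = 85/8]
   → B = (-47/4, 31/4)
5. F_x = 31/3  [F divides CA with CF:FA = 2/3:1/3]
6. F_y = -7/3  [F divides CA with CF:FA = 2/3:1/3]
   → F = (31/3, -7/3)

A = (10, 2)
B = (-47/4, 31/4)
F = (31/3, -7/3)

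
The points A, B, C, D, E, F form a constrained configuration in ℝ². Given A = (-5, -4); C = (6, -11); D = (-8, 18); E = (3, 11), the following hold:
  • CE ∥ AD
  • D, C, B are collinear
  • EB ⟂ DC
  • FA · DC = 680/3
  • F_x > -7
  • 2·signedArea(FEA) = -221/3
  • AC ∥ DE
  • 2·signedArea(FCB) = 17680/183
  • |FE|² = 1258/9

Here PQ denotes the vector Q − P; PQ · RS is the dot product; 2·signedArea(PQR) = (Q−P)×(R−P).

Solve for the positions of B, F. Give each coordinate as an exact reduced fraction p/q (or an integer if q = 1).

1. B_x = -194/61  [D, C, B are collinear ∩ EB ⟂ DC]
2. B_y = 489/61  [D, C, B are collinear ∩ EB ⟂ DC]
   → B = (-194/61, 489/61)
3. F_x = -6  [2·signedArea(FEA) = -221/3 ∩ FA · DC = 680/3]
4. F_y = 10/3  [2·signedArea(FEA) = -221/3 ∩ FA · DC = 680/3]
   → F = (-6, 10/3)

B = (-194/61, 489/61)
F = (-6, 10/3)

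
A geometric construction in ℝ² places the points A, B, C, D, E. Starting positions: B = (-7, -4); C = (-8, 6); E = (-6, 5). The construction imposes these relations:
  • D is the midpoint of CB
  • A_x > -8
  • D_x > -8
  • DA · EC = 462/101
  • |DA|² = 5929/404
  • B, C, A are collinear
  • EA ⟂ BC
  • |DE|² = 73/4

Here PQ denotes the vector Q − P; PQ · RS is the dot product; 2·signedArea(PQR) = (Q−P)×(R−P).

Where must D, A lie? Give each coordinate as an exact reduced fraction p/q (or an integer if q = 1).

1. D_x = -15/2  [D is the midpoint of CB]
2. D_y = 1  [D is the midpoint of CB]
   → D = (-15/2, 1)
3. A_x = -796/101  [B, C, A are collinear ∩ EA ⟂ BC]
4. A_y = 486/101  [B, C, A are collinear ∩ EA ⟂ BC]
   → A = (-796/101, 486/101)

A = (-796/101, 486/101)
D = (-15/2, 1)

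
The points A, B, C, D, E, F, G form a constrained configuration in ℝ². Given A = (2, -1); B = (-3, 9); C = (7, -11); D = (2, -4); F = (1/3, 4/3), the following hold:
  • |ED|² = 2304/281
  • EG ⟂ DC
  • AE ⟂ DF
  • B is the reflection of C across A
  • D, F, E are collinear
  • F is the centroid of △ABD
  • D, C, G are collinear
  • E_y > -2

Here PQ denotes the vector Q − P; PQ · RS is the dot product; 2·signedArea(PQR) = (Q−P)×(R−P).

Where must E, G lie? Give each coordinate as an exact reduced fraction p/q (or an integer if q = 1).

E = (322/281, -356/281)
G = (4354/10397, -18572/10397)

1. E_x = 322/281  [D, F, E are collinear ∩ AE ⟂ DF]
2. E_y = -356/281  [D, F, E are collinear ∩ AE ⟂ DF]
   → E = (322/281, -356/281)
3. G_x = 4354/10397  [D, C, G are collinear ∩ EG ⟂ DC]
4. G_y = -18572/10397  [D, C, G are collinear ∩ EG ⟂ DC]
   → G = (4354/10397, -18572/10397)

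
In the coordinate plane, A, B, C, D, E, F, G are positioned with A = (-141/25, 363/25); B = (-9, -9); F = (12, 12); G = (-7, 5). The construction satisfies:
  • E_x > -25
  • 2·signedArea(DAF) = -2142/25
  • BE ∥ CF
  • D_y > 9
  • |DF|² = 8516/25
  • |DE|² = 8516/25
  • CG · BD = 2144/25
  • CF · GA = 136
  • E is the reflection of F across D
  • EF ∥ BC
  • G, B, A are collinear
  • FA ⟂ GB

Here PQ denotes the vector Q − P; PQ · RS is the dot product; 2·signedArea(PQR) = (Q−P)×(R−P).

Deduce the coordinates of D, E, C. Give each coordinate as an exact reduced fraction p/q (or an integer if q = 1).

1. D_x = -158/25  [line 63/25·x + 441/25·y + -3906/25 = 0 ∩ |DF|² = 8516/25]
2. D_y = 244/25  [line 63/25·x + 441/25·y + -3906/25 = 0 ∩ |DF|² = 8516/25]
   → D = (-158/25, 244/25)
3. E_x = -616/25  [E is the reflection of F across D]
4. E_y = 188/25  [E is the reflection of F across D]
   → E = (-616/25, 188/25)
5. C_x = 691/25  [BE ∥ CF ∩ EF ∥ BC]
6. C_y = -113/25  [BE ∥ CF ∩ EF ∥ BC]
   → C = (691/25, -113/25)

C = (691/25, -113/25)
D = (-158/25, 244/25)
E = (-616/25, 188/25)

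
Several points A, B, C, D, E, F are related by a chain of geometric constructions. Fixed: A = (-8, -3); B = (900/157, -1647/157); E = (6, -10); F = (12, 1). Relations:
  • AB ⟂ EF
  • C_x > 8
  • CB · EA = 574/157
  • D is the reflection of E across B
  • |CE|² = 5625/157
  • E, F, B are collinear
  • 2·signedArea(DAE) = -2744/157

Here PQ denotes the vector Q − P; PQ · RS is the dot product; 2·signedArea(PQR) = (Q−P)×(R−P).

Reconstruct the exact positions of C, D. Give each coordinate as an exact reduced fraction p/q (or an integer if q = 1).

C = (1392/157, -745/157)
D = (858/157, -1724/157)

1. C_x = 1392/157  [line 14·x + -7·y + -24703/157 = 0 ∩ |CE|² = 5625/157]
2. C_y = -745/157  [line 14·x + -7·y + -24703/157 = 0 ∩ |CE|² = 5625/157]
   → C = (1392/157, -745/157)
3. D_x = 858/157  [D is the reflection of E across B]
4. D_y = -1724/157  [D is the reflection of E across B]
   → D = (858/157, -1724/157)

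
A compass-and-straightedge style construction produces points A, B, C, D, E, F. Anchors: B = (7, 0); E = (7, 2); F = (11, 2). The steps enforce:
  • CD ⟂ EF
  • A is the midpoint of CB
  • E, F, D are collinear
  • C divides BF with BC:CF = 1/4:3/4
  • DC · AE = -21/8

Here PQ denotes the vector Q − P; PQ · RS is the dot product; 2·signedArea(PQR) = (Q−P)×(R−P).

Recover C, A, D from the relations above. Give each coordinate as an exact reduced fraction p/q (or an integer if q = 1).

A = (15/2, 1/4)
C = (8, 1/2)
D = (8, 2)

1. C_x = 8  [C divides BF with BC:CF = 1/4:3/4]
2. C_y = 1/2  [C divides BF with BC:CF = 1/4:3/4]
   → C = (8, 1/2)
3. A_x = 15/2  [A is the midpoint of CB]
4. A_y = 1/4  [A is the midpoint of CB]
   → A = (15/2, 1/4)
5. D_x = 8  [E, F, D are collinear ∩ CD ⟂ EF]
6. D_y = 2  [E, F, D are collinear ∩ CD ⟂ EF]
   → D = (8, 2)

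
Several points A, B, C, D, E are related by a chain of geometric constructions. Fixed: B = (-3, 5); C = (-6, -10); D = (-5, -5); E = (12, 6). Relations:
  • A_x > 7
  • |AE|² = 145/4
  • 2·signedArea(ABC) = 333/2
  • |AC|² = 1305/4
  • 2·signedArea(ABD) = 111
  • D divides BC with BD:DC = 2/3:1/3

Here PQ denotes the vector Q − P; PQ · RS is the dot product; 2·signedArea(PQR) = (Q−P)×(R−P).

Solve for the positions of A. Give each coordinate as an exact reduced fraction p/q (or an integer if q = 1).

A = (15/2, 2)

1. A_x = 15/2  [line 10·x + -2·y + -71 = 0 ∩ |AC|² = 1305/4]
2. A_y = 2  [line 10·x + -2·y + -71 = 0 ∩ |AC|² = 1305/4]
   → A = (15/2, 2)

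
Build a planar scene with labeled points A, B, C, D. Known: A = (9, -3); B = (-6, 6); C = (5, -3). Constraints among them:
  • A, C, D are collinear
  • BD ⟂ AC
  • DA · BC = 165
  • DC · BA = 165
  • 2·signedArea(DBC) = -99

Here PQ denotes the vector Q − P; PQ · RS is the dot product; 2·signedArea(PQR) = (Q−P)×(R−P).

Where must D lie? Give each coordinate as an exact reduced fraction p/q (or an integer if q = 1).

1. D_x = -6  [A, C, D are collinear ∩ BD ⟂ AC]
2. D_y = -3  [A, C, D are collinear ∩ BD ⟂ AC]
   → D = (-6, -3)

D = (-6, -3)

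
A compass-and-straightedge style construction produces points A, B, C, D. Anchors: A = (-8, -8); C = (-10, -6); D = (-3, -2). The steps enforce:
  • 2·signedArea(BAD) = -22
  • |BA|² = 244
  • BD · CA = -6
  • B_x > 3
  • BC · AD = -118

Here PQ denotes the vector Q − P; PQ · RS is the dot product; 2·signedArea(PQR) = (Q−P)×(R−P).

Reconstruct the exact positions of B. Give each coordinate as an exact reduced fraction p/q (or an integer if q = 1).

B = (4, 2)

1. B_x = 4  [2·signedArea(BAD) = -22 ∩ BD · CA = -6]
2. B_y = 2  [2·signedArea(BAD) = -22 ∩ BD · CA = -6]
   → B = (4, 2)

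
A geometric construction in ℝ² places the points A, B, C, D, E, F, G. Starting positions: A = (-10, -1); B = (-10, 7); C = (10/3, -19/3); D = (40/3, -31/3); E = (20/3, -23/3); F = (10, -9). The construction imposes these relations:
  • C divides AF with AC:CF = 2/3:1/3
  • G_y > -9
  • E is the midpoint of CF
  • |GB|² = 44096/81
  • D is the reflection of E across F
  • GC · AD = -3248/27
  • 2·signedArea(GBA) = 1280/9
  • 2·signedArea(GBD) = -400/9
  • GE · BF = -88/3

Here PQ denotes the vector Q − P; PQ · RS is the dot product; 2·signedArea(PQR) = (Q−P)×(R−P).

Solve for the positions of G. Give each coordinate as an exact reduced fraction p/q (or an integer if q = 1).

G = (70/9, -73/9)

1. G_x = 70/9  [2·signedArea(GBD) = -400/9 ∩ GE · BF = -88/3]
2. G_y = -73/9  [2·signedArea(GBD) = -400/9 ∩ GE · BF = -88/3]
   → G = (70/9, -73/9)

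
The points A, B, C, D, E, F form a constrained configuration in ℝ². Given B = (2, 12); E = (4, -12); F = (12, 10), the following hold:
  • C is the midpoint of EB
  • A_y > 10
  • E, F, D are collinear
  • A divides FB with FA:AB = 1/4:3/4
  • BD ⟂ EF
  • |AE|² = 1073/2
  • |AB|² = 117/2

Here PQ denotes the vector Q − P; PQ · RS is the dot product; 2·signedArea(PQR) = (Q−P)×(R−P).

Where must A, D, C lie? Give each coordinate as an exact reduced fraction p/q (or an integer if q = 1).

1. A_x = 19/2  [A divides FB with FA:AB = 1/4:3/4]
2. A_y = 21/2  [A divides FB with FA:AB = 1/4:3/4]
   → A = (19/2, 21/2)
3. D_x = 1572/137  [E, F, D are collinear ∩ BD ⟂ EF]
4. D_y = 1172/137  [E, F, D are collinear ∩ BD ⟂ EF]
   → D = (1572/137, 1172/137)
5. C_x = 3  [C is the midpoint of EB]
6. C_y = 0  [C is the midpoint of EB]
   → C = (3, 0)

A = (19/2, 21/2)
C = (3, 0)
D = (1572/137, 1172/137)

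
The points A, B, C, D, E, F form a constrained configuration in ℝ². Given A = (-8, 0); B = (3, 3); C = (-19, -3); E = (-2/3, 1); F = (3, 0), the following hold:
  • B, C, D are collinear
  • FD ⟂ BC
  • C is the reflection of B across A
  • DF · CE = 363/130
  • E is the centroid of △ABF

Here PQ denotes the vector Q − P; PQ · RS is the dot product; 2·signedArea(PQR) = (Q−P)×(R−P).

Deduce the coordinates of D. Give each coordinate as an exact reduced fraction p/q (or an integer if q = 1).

1. D_x = 291/130  [B, C, D are collinear ∩ FD ⟂ BC]
2. D_y = 363/130  [B, C, D are collinear ∩ FD ⟂ BC]
   → D = (291/130, 363/130)

D = (291/130, 363/130)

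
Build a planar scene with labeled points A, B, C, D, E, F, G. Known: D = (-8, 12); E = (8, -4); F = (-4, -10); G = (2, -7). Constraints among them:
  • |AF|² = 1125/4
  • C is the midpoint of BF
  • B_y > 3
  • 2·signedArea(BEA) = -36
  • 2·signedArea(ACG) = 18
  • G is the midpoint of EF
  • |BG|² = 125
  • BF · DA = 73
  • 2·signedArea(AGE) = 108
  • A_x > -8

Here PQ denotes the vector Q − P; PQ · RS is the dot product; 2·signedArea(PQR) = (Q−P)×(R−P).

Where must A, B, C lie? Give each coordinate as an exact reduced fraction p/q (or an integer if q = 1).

1. A_x = -7  [line -3·x + 6·y + -60 = 0 ∩ |AF|² = 1125/4]
2. A_y = 13/2  [line -3·x + 6·y + -60 = 0 ∩ |AF|² = 1125/4]
   → A = (-7, 13/2)
3. B_x = 0  [BF · DA = 73 ∩ 2·signedArea(BEA) = -36]
4. B_y = 4  [BF · DA = 73 ∩ 2·signedArea(BEA) = -36]
   → B = (0, 4)
5. C_x = -2  [C is the midpoint of BF]
6. C_y = -3  [C is the midpoint of BF]
   → C = (-2, -3)

A = (-7, 13/2)
B = (0, 4)
C = (-2, -3)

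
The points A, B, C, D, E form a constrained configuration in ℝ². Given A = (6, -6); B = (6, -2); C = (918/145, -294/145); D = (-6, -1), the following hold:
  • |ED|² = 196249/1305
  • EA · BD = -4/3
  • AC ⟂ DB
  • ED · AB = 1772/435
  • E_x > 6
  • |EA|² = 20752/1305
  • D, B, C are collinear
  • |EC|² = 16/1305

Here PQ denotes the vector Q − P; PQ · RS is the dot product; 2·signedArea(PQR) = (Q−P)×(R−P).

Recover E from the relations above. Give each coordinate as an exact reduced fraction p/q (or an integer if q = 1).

1. E_x = 902/145  [ED · AB = 1772/435 ∩ EA · BD = -4/3]
2. E_y = -878/435  [ED · AB = 1772/435 ∩ EA · BD = -4/3]
   → E = (902/145, -878/435)

E = (902/145, -878/435)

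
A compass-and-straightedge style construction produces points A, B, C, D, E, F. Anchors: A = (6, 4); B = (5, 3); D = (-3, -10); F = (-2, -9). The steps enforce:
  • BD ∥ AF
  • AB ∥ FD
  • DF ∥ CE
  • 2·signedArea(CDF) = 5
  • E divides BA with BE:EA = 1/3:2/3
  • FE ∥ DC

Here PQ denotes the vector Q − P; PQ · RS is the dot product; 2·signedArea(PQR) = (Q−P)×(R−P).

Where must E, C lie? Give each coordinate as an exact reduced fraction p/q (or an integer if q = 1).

1. E_x = 16/3  [E divides BA with BE:EA = 1/3:2/3]
2. E_y = 10/3  [E divides BA with BE:EA = 1/3:2/3]
   → E = (16/3, 10/3)
3. C_x = 13/3  [DF ∥ CE ∩ FE ∥ DC]
4. C_y = 7/3  [DF ∥ CE ∩ FE ∥ DC]
   → C = (13/3, 7/3)

C = (13/3, 7/3)
E = (16/3, 10/3)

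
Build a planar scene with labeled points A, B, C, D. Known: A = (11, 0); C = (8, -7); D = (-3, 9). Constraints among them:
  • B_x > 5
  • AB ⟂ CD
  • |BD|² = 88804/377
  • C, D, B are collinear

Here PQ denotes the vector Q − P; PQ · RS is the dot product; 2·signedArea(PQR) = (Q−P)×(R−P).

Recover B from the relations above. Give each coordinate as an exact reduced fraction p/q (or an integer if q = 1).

1. B_x = 2147/377  [C, D, B are collinear ∩ AB ⟂ CD]
2. B_y = -1375/377  [C, D, B are collinear ∩ AB ⟂ CD]
   → B = (2147/377, -1375/377)

B = (2147/377, -1375/377)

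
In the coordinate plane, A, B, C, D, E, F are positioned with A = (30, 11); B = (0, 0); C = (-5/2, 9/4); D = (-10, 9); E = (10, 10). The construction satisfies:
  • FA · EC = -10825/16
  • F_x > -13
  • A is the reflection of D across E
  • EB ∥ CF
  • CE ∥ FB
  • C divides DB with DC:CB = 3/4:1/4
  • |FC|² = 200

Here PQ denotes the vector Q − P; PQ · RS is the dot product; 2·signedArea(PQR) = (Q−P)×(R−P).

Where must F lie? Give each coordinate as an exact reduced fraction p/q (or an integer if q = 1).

1. F_x = -25/2  [CE ∥ FB ∩ EB ∥ CF]
2. F_y = -31/4  [CE ∥ FB ∩ EB ∥ CF]
   → F = (-25/2, -31/4)

F = (-25/2, -31/4)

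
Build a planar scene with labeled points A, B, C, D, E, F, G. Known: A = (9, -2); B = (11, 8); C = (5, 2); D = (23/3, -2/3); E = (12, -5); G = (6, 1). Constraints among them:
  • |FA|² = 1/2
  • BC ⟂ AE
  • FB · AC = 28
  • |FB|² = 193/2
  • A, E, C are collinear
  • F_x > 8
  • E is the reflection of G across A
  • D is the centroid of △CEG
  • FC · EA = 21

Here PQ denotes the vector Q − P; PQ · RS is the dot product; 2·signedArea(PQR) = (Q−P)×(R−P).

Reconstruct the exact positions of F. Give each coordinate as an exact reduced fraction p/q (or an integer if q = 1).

F = (17/2, -3/2)

1. F_x = 17/2  [line 4·x + -4·y + -40 = 0 ∩ |FA|² = 1/2]
2. F_y = -3/2  [line 4·x + -4·y + -40 = 0 ∩ |FA|² = 1/2]
   → F = (17/2, -3/2)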